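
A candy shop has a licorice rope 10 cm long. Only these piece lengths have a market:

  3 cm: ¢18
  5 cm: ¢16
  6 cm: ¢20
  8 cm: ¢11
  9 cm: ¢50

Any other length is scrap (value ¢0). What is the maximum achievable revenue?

54

Let r[k] be the best obtainable value from length k. For each k, try every first piece i and keep the best of price[i] + r[k−i].
r[1] = 0
r[2] = 0
r[3] = 18
r[4] = 18
r[5] = max(18+0, 16+0) = 18
r[6] = max(18+18, 16+0, 20+0) = 36
r[7] = max(18+18, 16+0, 20+0) = 36
r[8] = max(18+18, 16+18, 20+0, 11+0) = 36
r[9] = max(18+36, 16+18, 20+18, 11+0, 50+0) = 54
r[10] = max(18+36, 16+18, 20+18, 11+0, 50+0) = 54
One optimal cutting: pieces 3 + 3 + 3 with 1 cm of scrap → ¢54.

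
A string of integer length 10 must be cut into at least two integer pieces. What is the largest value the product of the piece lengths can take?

36

Let P[k] be the best product for length k (with at least one cut). For each first piece i, the rest contributes max(k−i, P[k−i]).
P[2] = 1*max(1,0) = 1*1 = 1
P[3] = 1*max(2,1) = 1*2 = 2
P[4] = 2*max(2,1) = 2*2 = 4
P[5] = 2*max(3,2) = 2*3 = 6
P[6] = 3*max(3,2) = 3*3 = 9
P[7] = 2*max(5,6) = 2*6 = 12
P[8] = 2*max(6,9) = 2*9 = 18
P[9] = 3*max(6,9) = 3*9 = 27
P[10] = 2*max(8,18) = 2*18 = 36
One optimal split: 3 + 3 + 2 + 2; product 3*3*2*2 = 36.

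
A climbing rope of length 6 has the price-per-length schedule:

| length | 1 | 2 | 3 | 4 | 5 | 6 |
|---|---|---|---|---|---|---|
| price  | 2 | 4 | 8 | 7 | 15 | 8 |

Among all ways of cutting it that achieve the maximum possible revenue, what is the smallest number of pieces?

Let r[k] be the best obtainable value from length k. For each k, try every first piece i and keep the best of price[i] + r[k−i].
r[1] = 2
r[2] = max(2+2, 4+0) = 4
r[3] = max(2+4, 4+2, 8+0) = 8
r[4] = max(2+8, 4+4, 8+2, 7+0) = 10
r[5] = max(2+10, 4+8, 8+4, 7+2, 15+0) = 15
r[6] = max(2+15, 4+10, 8+8, 7+4, 15+2, 8+0) = 17
Maximum revenue is €17.
Now minimize piece count subject to staying optimal: for each k, pieces[k] = 1 + min over i with p[i]+r[k−i]=r[k] of pieces[k−i].
pieces[3] = 1
pieces[4] = 2
pieces[5] = 1
pieces[6] = 2

2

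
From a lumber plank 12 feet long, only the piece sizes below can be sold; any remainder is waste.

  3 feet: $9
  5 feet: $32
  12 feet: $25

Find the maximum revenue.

64

Let best[k] be the best obtainable value from length k. For each k, try every first piece i and keep the best of price[i] + best[k−i].
best[1] = 0
best[2] = 0
best[3] = 9
best[4] = 9
best[5] = max(9+0, 32+0) = 32
best[6] = max(9+9, 32+0) = 32
best[7] = max(9+9, 32+0) = 32
best[8] = max(9+32, 32+9) = 41
best[9] = max(9+32, 32+9) = 41
best[10] = max(9+32, 32+32) = 64
best[11] = max(9+41, 32+32) = 64
best[12] = max(9+41, 32+32, 25+0) = 64
One optimal cutting: pieces 5 + 5 with 2 feet of scrap → $64.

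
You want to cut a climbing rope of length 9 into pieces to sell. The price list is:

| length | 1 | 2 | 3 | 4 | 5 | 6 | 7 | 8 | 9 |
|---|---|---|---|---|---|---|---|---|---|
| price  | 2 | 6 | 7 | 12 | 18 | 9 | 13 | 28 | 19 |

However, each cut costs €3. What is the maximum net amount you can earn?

27

Build v[k] bottom-up: v[k] = max over allowed piece i of (p[i] + v[k−i]) − 3 per cut.
v[1] = 2
v[2] = max(2+2-3, 6+0) = 6
v[3] = max(2+6-3, 6+2-3, 7+0) = 7
v[4] = max(2+7-3, 6+6-3, 7+2-3, 12+0) = 12
v[5] = max(2+12-3, 6+7-3, 7+6-3, 12+2-3, 18+0) = 18
v[6] = max(2+18-3, 6+12-3, 7+7-3, 12+6-3, 18+2-3, 9+0) = 17
v[7] = max(2+17-3, 6+18-3, 7+12-3, …, 9+2-3, 13+0) = 21
v[8] = max(2+21-3, 6+17-3, 7+18-3, …, 13+2-3, 28+0) = 28
v[9] = max(2+28-3, 6+21-3, 7+17-3, …, 28+2-3, 19+0) = 27
One optimal plan: pieces 8 + 1 (1 cut) → €30 − €3 = €27.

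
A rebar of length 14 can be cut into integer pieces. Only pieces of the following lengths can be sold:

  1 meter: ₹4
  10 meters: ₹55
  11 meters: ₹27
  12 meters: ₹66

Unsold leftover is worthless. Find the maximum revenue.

Consider every possible first cut. best[k] is the best of p[i]+best[k−i] over all sellable i≤k.
best[1] = 4
best[2] = 8  (first piece 1, then best[1]=4)
best[3] = 12  (first piece 1, then best[2]=8)
best[4] = 16  (first piece 1, then best[3]=12)
best[5] = 20  (first piece 1, then best[4]=16)
best[6] = 24  (first piece 1, then best[5]=20)
best[7] = 28  (first piece 1, then best[6]=24)
best[8] = 32  (first piece 1, then best[7]=28)
best[9] = 36  (first piece 1, then best[8]=32)
best[10] = max(4+36, 55+0) = 55
best[11] = max(4+55, 55+4, 27+0) = 59
best[12] = max(4+59, 55+8, 27+4, 66+0) = 66
best[13] = max(4+66, 55+12, 27+8, 66+4) = 70
best[14] = max(4+70, 55+16, 27+12, 66+8) = 74
One optimal cutting: 12 + 1 + 1 → ₹74.

74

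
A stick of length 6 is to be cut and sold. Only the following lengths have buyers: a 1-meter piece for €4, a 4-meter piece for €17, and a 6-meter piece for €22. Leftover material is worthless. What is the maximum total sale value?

Consider every possible first cut. r[k] is the best of p[i]+r[k−i] over all sellable i≤k.
r[1] = 4
r[2] = 8  (first piece 1, then r[1]=4)
r[3] = 12  (first piece 1, then r[2]=8)
r[4] = max(4+12, 17+0) = 17
r[5] = max(4+17, 17+4) = 21
r[6] = max(4+21, 17+8, 22+0) = 25
One optimal cutting: 4 + 1 + 1 → €25.

25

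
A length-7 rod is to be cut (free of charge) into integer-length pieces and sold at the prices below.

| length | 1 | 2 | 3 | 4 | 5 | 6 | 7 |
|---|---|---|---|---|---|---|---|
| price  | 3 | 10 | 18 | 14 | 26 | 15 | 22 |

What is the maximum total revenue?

39

Build best[k] bottom-up: best[k] = max over allowed piece i of (p[i] + best[k−i]).
best[1] = 3
best[2] = max(3+3, 10+0) = 10
best[3] = max(3+10, 10+3, 18+0) = 18
best[4] = max(3+18, 10+10, 18+3, 14+0) = 21
best[5] = max(3+21, 10+18, 18+10, 14+3, 26+0) = 28
best[6] = max(3+28, 10+21, 18+18, 14+10, 26+3, 15+0) = 36
best[7] = max(3+36, 10+28, 18+21, …, 15+3, 22+0) = 39
One optimal cutting: 3 + 3 + 1 → 18 + 18 + 3 = 39.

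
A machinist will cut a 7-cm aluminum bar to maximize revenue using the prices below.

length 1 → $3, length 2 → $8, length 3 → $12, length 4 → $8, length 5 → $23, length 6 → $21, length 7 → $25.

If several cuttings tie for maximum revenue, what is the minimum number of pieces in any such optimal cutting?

2

Consider every possible first cut. r[k] is the best of p[i]+r[k−i] over all sellable i≤k.
r[1] = 3
r[2] = max(3+3, 8+0) = 8
r[3] = max(3+8, 8+3, 12+0) = 12
r[4] = max(3+12, 8+8, 12+3, 8+0) = 16
r[5] = max(3+16, 8+12, 12+8, 8+3, 23+0) = 23
r[6] = max(3+23, 8+16, 12+12, 8+8, 23+3, 21+0) = 26
r[7] = max(3+26, 8+23, 12+16, …, 21+3, 25+0) = 31
Maximum revenue is $31.
Now minimize piece count subject to staying optimal: for each k, pieces[k] = 1 + min over i with p[i]+r[k−i]=r[k] of pieces[k−i].
pieces[4] = 2
pieces[5] = 1
pieces[6] = 2
pieces[7] = 2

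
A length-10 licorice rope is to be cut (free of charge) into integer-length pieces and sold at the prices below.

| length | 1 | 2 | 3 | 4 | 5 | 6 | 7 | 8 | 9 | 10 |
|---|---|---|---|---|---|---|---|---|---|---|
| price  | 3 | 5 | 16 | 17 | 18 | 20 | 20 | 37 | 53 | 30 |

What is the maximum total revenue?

56

Consider every possible first cut. v[k] is the best of p[i]+v[k−i] over all sellable i≤k.
v[1] = 3
v[2] = 6  (first piece 1, then v[1]=3)
v[3] = 16
v[4] = 19  (first piece 1, then v[3]=16)
v[5] = 22  (first piece 1, then v[4]=19)
v[6] = 32  (first piece 3, then v[3]=16)
v[7] = 35  (first piece 1, then v[6]=32)
v[8] = 38  (first piece 1, then v[7]=35)
v[9] = 53
v[10] = 56  (first piece 1, then v[9]=53)
One optimal cutting: 9 + 1 → ¢53 + ¢3 = ¢56.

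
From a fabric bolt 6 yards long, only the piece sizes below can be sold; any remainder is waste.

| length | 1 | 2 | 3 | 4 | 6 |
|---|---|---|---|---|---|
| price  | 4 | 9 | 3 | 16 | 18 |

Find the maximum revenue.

27

Build best[k] bottom-up: best[k] = max over allowed piece i of (p[i] + best[k−i]).
best[1] = 4
best[2] = max(4+4, 9+0) = 9
best[3] = max(4+9, 9+4, 3+0) = 13
best[4] = max(4+13, 9+9, 3+4, 16+0) = 18
best[5] = max(4+18, 9+13, 3+9, 16+4) = 22
best[6] = max(4+22, 9+18, 3+13, 16+9, 18+0) = 27
One optimal cutting: 2 + 2 + 2 → $27.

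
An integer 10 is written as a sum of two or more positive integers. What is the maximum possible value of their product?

36

Fill g[k] for k=2..10: at each k try every first piece i and multiply by the better of (k−i) uncut or g[k−i].
g[2] = 1*max(1,0) = 1*1 = 1
g[3] = max(1*2, 2*1) = 2
g[4] = max(1*3, 2*2, 3*1) = 4
g[5] = max(1*4, 2*3, 3*2, 4*1) = 6
g[6] = max(1*6, 2*4, 3*3, 4*2, 5*1) = 9
g[7] = max(1*9, 2*6, 3*4, 4*3, 5*2, 6*1) = 12
g[8] = max(1*12, 2*9, 3*6, …, 6*2, 7*1) = 18
g[9] = max(1*18, 2*12, 3*9, …, 7*2, 8*1) = 27
g[10] = max(1*27, 2*18, 3*12, …, 8*2, 9*1) = 36
One optimal split: 3 + 3 + 2 + 2; product 3*3*2*2 = 36.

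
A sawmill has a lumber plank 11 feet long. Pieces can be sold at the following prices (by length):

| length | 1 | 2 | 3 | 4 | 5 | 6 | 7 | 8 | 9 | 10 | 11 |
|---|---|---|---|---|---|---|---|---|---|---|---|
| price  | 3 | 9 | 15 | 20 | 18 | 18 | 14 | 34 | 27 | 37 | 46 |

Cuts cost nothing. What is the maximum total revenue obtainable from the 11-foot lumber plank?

Build R[k] bottom-up: R[k] = max over allowed piece i of (p[i] + R[k−i]).
R[1] = 3
R[2] = 9
R[3] = 15
R[4] = 20
R[5] = 24  (first piece 2, then R[3]=15)
R[6] = 30  (first piece 3, then R[3]=15)
R[7] = 35  (first piece 3, then R[4]=20)
R[8] = 40  (first piece 4, then R[4]=20)
R[9] = 45  (first piece 3, then R[6]=30)
R[10] = 50  (first piece 3, then R[7]=35)
R[11] = 55  (first piece 3, then R[8]=40)
One optimal cutting: 4 + 4 + 3 → $20 + $20 + $15 = $55.

55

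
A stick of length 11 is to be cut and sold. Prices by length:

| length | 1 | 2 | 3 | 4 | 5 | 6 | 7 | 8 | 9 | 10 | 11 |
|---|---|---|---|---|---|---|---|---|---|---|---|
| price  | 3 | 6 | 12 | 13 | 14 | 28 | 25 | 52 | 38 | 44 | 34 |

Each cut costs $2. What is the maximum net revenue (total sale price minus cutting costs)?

Build r[k] bottom-up: r[k] = max over allowed piece i of (p[i] + r[k−i]) − 2 per cut.
r[1] = 3
r[2] = 6
r[3] = 12
r[4] = 13  (first piece 1, then r[3]=12)
r[5] = 16  (first piece 2, then r[3]=12)
r[6] = 28
r[7] = 29  (first piece 1, then r[6]=28)
r[8] = 52
r[9] = 53  (first piece 1, then r[8]=52)
r[10] = 56  (first piece 2, then r[8]=52)
r[11] = 62  (first piece 3, then r[8]=52)
One optimal plan: pieces 8 + 3 (1 cut) → $64 − $2 = $62.

62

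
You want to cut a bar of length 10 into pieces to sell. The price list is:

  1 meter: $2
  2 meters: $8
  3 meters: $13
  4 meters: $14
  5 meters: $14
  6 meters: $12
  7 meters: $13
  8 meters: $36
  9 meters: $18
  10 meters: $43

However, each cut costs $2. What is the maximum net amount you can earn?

Consider every possible first cut. net[k] is the best of p[i]+net[k−i] over all sellable i≤k, charging 2 whenever i<k.
net[1] = 2
net[2] = 8
net[3] = 13
net[4] = 14  (first piece 2, then net[2]=8)
net[5] = 19  (first piece 2, then net[3]=13)
net[6] = 24  (first piece 3, then net[3]=13)
net[7] = 25  (first piece 2, then net[5]=19)
net[8] = 36
net[9] = 36  (first piece 1, then net[8]=36)
net[10] = 43
Best is to make no cuts and sell whole for $43.

43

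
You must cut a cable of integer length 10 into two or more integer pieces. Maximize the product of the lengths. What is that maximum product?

36

Fill P[k] for k=2..10: at each k try every first piece i and multiply by the better of (k−i) uncut or P[k−i].
P[2] = 1·max(1,0) = 1·1 = 1
P[3] = 1·max(2,1) = 1·2 = 2
P[4] = 2·max(2,1) = 2·2 = 4
P[5] = 2·max(3,2) = 2·3 = 6
P[6] = 3·max(3,2) = 3·3 = 9
P[7] = 2·max(5,6) = 2·6 = 12
P[8] = 2·max(6,9) = 2·9 = 18
P[9] = 3·max(6,9) = 3·9 = 27
P[10] = 2·max(8,18) = 2·18 = 36
One optimal split: 3 + 3 + 2 + 2; product 3·3·2·2 = 36.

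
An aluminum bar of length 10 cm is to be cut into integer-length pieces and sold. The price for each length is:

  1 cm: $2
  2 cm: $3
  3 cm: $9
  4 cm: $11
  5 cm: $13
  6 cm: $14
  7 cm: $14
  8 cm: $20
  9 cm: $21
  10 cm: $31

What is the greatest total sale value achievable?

Build v[k] bottom-up: v[k] = max over allowed piece i of (p[i] + v[k−i]).
v[1] = 2
v[2] = 4  (first piece 1, then v[1]=2)
v[3] = 9
v[4] = 11  (first piece 1, then v[3]=9)
v[5] = 13  (first piece 1, then v[4]=11)
v[6] = 18  (first piece 3, then v[3]=9)
v[7] = 20  (first piece 1, then v[6]=18)
v[8] = 22  (first piece 1, then v[7]=20)
v[9] = 27  (first piece 3, then v[6]=18)
v[10] = 31
Best is to sell the whole 10-cm piece uncut for $31.

31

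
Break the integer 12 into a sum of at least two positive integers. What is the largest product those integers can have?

81

Fill P[k] for k=2..12: at each k try every first piece i and multiply by the better of (k−i) uncut or P[k−i].
Small cases: P[2]=1, P[3]=2, P[4]=4, P[5]=6, P[6]=9, P[7]=12.
P[8] = 2*max(6,9) = 2*9 = 18
P[9] = 3*max(6,9) = 3*9 = 27
P[10] = 2*max(8,18) = 2*18 = 36
P[11] = 2*max(9,27) = 2*27 = 54
P[12] = 3*max(9,27) = 3*27 = 81
One optimal split: 3 + 3 + 3 + 3; product 3*3*3*3 = 81.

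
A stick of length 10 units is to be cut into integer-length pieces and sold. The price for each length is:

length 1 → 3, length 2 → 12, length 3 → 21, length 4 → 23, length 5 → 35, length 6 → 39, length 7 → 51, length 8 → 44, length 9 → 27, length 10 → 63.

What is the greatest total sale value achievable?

Build R[k] bottom-up: R[k] = max over allowed piece i of (p[i] + R[k−i]).
R[1] = 3
R[2] = 12
R[3] = 21
R[4] = 24  (first piece 1, then R[3]=21)
R[5] = 35
R[6] = 42  (first piece 3, then R[3]=21)
R[7] = 51
R[8] = 56  (first piece 3, then R[5]=35)
R[9] = 63  (first piece 2, then R[7]=51)
R[10] = 72  (first piece 3, then R[7]=51)
One optimal cutting: 7 + 3 → 51 + 21 = 72.

72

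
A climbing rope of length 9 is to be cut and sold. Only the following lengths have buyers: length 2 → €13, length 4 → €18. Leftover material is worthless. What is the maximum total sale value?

52

Build r[k] bottom-up: r[k] = max over allowed piece i of (p[i] + r[k−i]).
r[1] = 0
r[2] = 13
r[3] = 13
r[4] = max(13+13, 18+0) = 26
r[5] = max(13+13, 18+0) = 26
r[6] = max(13+26, 18+13) = 39
r[7] = max(13+26, 18+13) = 39
r[8] = max(13+39, 18+26) = 52
r[9] = max(13+39, 18+26) = 52
One optimal cutting: pieces 2 + 2 + 2 + 2 with 1 meter of scrap → €52.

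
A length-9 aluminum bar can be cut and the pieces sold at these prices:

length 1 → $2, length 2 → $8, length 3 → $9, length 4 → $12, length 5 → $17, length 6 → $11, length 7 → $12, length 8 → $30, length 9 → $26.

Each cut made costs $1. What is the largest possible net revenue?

31

Consider every possible first cut. r[k] is the best of p[i]+r[k−i] over all sellable i≤k, charging 1 whenever i<k.
r[1] = 2
r[2] = max(2+2-1, 8+0) = 8
r[3] = max(2+8-1, 8+2-1, 9+0) = 9
r[4] = max(2+9-1, 8+8-1, 9+2-1, 12+0) = 15
r[5] = max(2+15-1, 8+9-1, 9+8-1, 12+2-1, 17+0) = 17
r[6] = max(2+17-1, 8+15-1, 9+9-1, 12+8-1, 17+2-1, 11+0) = 22
r[7] = max(2+22-1, 8+17-1, 9+15-1, …, 11+2-1, 12+0) = 24
r[8] = max(2+24-1, 8+22-1, 9+17-1, …, 12+2-1, 30+0) = 30
r[9] = max(2+30-1, 8+24-1, 9+22-1, …, 30+2-1, 26+0) = 31
One optimal plan: pieces 8 + 1 (1 cut) → $32 − $1 = $31.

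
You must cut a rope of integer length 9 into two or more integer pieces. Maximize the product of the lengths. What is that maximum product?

Define m[k] = max over 1≤i<k of i · max(k−i, m[k−i]); the inner max lets the remainder stay uncut if that's better.
m[2] = 1·max(1,0) = 1·1 = 1
m[3] = max(1·2, 2·1) = 2
m[4] = max(1·3, 2·2, 3·1) = 4
m[5] = max(1·4, 2·3, 3·2, 4·1) = 6
m[6] = max(1·6, 2·4, 3·3, 4·2, 5·1) = 9
m[7] = max(1·9, 2·6, 3·4, 4·3, 5·2, 6·1) = 12
m[8] = max(1·12, 2·9, 3·6, …, 6·2, 7·1) = 18
m[9] = max(1·18, 2·12, 3·9, …, 7·2, 8·1) = 27
One optimal split: 3 + 3 + 3; product 3·3·3 = 27.

27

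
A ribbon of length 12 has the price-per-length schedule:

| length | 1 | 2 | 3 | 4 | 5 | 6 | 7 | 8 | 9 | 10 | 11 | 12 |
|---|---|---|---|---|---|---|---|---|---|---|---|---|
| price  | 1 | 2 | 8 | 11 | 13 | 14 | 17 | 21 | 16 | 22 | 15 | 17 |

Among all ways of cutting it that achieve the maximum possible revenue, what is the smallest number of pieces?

3

Build r[k] bottom-up: r[k] = max over allowed piece i of (p[i] + r[k−i]).
r[1] = 1
r[2] = max(1+1, 2+0) = 2
r[3] = max(1+2, 2+1, 8+0) = 8
r[4] = max(1+8, 2+2, 8+1, 11+0) = 11
r[5] = max(1+11, 2+8, 8+2, 11+1, 13+0) = 13
r[6] = max(1+13, 2+11, 8+8, 11+2, 13+1, 14+0) = 16
r[7] = max(1+16, 2+13, 8+11, …, 14+1, 17+0) = 19
r[8] = max(1+19, 2+16, 8+13, …, 17+1, 21+0) = 22
r[9] = max(1+22, 2+19, 8+16, …, 21+1, 16+0) = 24
r[10] = max(1+24, 2+22, 8+19, …, 16+1, 22+0) = 27
r[11] = max(1+27, 2+24, 8+22, …, 22+1, 15+0) = 30
r[12] = max(1+30, 2+27, 8+24, …, 15+1, 17+0) = 33
Maximum revenue is ¢33.
Now minimize piece count subject to staying optimal: for each k, pieces[k] = 1 + min over i with p[i]+r[k−i]=r[k] of pieces[k−i].
pieces[9] = 2
pieces[10] = 3
pieces[11] = 3
pieces[12] = 3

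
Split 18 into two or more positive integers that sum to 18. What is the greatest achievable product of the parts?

729

Fill m[k] for k=2..18: at each k try every first piece i and multiply by the better of (k−i) uncut or m[k−i].
m[2] = 1·max(1,0) = 1·1 = 1
m[3] = 1·max(2,1) = 1·2 = 2
m[4] = 2·max(2,1) = 2·2 = 4
m[5] = 2·max(3,2) = 2·3 = 6
m[6] = 3·max(3,2) = 3·3 = 9
m[7] = 2·max(5,6) = 2·6 = 12
m[8] = 2·max(6,9) = 2·9 = 18
m[9] = 3·max(6,9) = 3·9 = 27
m[10] = 2·max(8,18) = 2·18 = 36
m[11] = 2·max(9,27) = 2·27 = 54
m[12] = 3·max(9,27) = 3·27 = 81
m[13] = 2·max(11,54) = 2·54 = 108
m[14] = 2·max(12,81) = 2·81 = 162
m[15] = 3·max(12,81) = 3·81 = 243
m[16] = 2·max(14,162) = 2·162 = 324
m[17] = 2·max(15,243) = 2·243 = 486
m[18] = 3·max(15,243) = 3·243 = 729
One optimal split: 3 + 3 + 3 + 3 + 3 + 3; product 3·3·3·3·3·3 = 729.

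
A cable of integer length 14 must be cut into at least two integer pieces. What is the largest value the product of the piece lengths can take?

Define m[k] = max over 1≤i<k of i · max(k−i, m[k−i]); the inner max lets the remainder stay uncut if that's better.
m[2] = 1·max(1,0) = 1·1 = 1
m[3] = max(1·2, 2·1) = 2
m[4] = max(1·3, 2·2, 3·1) = 4
m[5] = max(1·4, 2·3, 3·2, 4·1) = 6
m[6] = max(1·6, 2·4, 3·3, 4·2, 5·1) = 9
m[7] = max(1·9, 2·6, 3·4, 4·3, 5·2, 6·1) = 12
m[8] = max(1·12, 2·9, 3·6, …, 6·2, 7·1) = 18
m[9] = max(1·18, 2·12, 3·9, …, 7·2, 8·1) = 27
m[10] = max(1·27, 2·18, 3·12, …, 8·2, 9·1) = 36
m[11] = max(1·36, 2·27, 3·18, …, 9·2, 10·1) = 54
m[12] = max(1·54, 2·36, 3·27, …, 10·2, 11·1) = 81
m[13] = max(1·81, 2·54, 3·36, …, 11·2, 12·1) = 108
m[14] = max(1·108, 2·81, 3·54, …, 12·2, 13·1) = 162
One optimal split: 3 + 3 + 3 + 3 + 2; product 3·3·3·3·2 = 162.

162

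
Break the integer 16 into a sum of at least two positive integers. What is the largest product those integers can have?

324

Let f[k] be the best product for length k (with at least one cut). For each first piece i, the rest contributes max(k−i, f[k−i]).
Small cases: f[2]=1, f[3]=2, f[4]=4, f[5]=6, f[6]=9, f[7]=12, f[8]=18, f[9]=27.
f[10] = 2*max(8,18) = 2*18 = 36
f[11] = 2*max(9,27) = 2*27 = 54
f[12] = 3*max(9,27) = 3*27 = 81
f[13] = 2*max(11,54) = 2*54 = 108
f[14] = 2*max(12,81) = 2*81 = 162
f[15] = 3*max(12,81) = 3*81 = 243
f[16] = 2*max(14,162) = 2*162 = 324
One optimal split: 3 + 3 + 3 + 3 + 2 + 2; product 3*3*3*3*2*2 = 324.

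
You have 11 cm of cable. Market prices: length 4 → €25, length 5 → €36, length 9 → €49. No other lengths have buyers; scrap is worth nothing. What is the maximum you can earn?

72

Consider every possible first cut. r[k] is the best of p[i]+r[k−i] over all sellable i≤k.
r[1] = 0
r[2] = 0
r[3] = 0
r[4] = 25
r[5] = 36
r[6] = 36
r[7] = 36
r[8] = 50  (first piece 4, then r[4]=25)
r[9] = 61  (first piece 4, then r[5]=36)
r[10] = 72  (first piece 5, then r[5]=36)
r[11] = 72
One optimal cutting: pieces 5 + 5 with 1 cm of scrap → €72.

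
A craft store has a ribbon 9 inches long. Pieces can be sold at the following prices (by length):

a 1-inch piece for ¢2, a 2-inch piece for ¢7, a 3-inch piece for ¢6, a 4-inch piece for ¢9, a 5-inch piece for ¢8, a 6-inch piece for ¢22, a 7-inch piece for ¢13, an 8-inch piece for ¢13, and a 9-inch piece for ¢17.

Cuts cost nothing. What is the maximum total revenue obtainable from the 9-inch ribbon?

31

Let r[k] be the best obtainable value from length k. For each k, try every first piece i and keep the best of price[i] + r[k−i].
r[1] = 2
r[2] = max(2+2, 7+0) = 7
r[3] = max(2+7, 7+2, 6+0) = 9
r[4] = max(2+9, 7+7, 6+2, 9+0) = 14
r[5] = max(2+14, 7+9, 6+7, 9+2, 8+0) = 16
r[6] = max(2+16, 7+14, 6+9, 9+7, 8+2, 22+0) = 22
r[7] = max(2+22, 7+16, 6+14, …, 22+2, 13+0) = 24
r[8] = max(2+24, 7+22, 6+16, …, 13+2, 13+0) = 29
r[9] = max(2+29, 7+24, 6+22, …, 13+2, 17+0) = 31
One optimal cutting: 6 + 2 + 1 → ¢22 + ¢7 + ¢2 = ¢31.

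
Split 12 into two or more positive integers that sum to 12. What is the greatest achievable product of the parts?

Fill f[k] for k=2..12: at each k try every first piece i and multiply by the better of (k−i) uncut or f[k−i].
f[2] = 1*max(1,0) = 1*1 = 1
f[3] = 1*max(2,1) = 1*2 = 2
f[4] = 2*max(2,1) = 2*2 = 4
f[5] = 2*max(3,2) = 2*3 = 6
f[6] = 3*max(3,2) = 3*3 = 9
f[7] = 2*max(5,6) = 2*6 = 12
f[8] = 2*max(6,9) = 2*9 = 18
f[9] = 3*max(6,9) = 3*9 = 27
f[10] = 2*max(8,18) = 2*18 = 36
f[11] = 2*max(9,27) = 2*27 = 54
f[12] = 3*max(9,27) = 3*27 = 81
One optimal split: 3 + 3 + 3 + 3; product 3*3*3*3 = 81.

81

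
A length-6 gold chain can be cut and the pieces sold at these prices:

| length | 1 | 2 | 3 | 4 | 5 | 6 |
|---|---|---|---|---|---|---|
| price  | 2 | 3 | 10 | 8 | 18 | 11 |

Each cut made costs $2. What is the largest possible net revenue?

Let net[k] be the best obtainable value from length k. For each k, try every first piece i and keep the best of price[i] + net[k−i] minus the 2 cut fee when i<k.
net[1] = 2
net[2] = 3
net[3] = 10
net[4] = 10  (first piece 1, then net[3]=10)
net[5] = 18
net[6] = 18  (first piece 1, then net[5]=18)
One optimal plan: pieces 5 + 1 (1 cut) → $20 − $2 = $18.

18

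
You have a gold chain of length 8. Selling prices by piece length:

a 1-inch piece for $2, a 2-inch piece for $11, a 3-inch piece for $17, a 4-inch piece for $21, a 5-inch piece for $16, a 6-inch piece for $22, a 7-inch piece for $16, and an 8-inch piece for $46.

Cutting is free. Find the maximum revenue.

Let best[k] be the best obtainable value from length k. For each k, try every first piece i and keep the best of price[i] + best[k−i].
best[1] = 2
best[2] = 11
best[3] = 17
best[4] = 22  (first piece 2, then best[2]=11)
best[5] = 28  (first piece 2, then best[3]=17)
best[6] = 34  (first piece 3, then best[3]=17)
best[7] = 39  (first piece 2, then best[5]=28)
best[8] = 46
Best is to sell the whole 8-inch piece uncut for $46.

46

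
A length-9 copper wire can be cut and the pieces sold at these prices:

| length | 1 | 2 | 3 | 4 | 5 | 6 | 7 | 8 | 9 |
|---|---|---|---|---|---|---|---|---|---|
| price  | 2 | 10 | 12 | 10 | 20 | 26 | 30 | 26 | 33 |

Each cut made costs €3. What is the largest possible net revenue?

37

Consider every possible first cut. v[k] is the best of p[i]+v[k−i] over all sellable i≤k, charging 3 whenever i<k.
v[1] = 2
v[2] = max(2+2-3, 10+0) = 10
v[3] = max(2+10-3, 10+2-3, 12+0) = 12
v[4] = max(2+12-3, 10+10-3, 12+2-3, 10+0) = 17
v[5] = max(2+17-3, 10+12-3, 12+10-3, 10+2-3, 20+0) = 20
v[6] = max(2+20-3, 10+17-3, 12+12-3, 10+10-3, 20+2-3, 26+0) = 26
v[7] = max(2+26-3, 10+20-3, 12+17-3, …, 26+2-3, 30+0) = 30
v[8] = max(2+30-3, 10+26-3, 12+20-3, …, 30+2-3, 26+0) = 33
v[9] = max(2+33-3, 10+30-3, 12+26-3, …, 26+2-3, 33+0) = 37
One optimal plan: pieces 7 + 2 (1 cut) → €40 − €3 = €37.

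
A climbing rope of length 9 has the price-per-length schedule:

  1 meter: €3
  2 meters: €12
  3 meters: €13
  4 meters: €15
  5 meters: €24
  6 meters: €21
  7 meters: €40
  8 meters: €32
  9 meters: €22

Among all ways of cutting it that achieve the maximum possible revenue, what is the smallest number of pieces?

2

Build r[k] bottom-up: r[k] = max over allowed piece i of (p[i] + r[k−i]).
r[1] = 3
r[2] = max(3+3, 12+0) = 12
r[3] = max(3+12, 12+3, 13+0) = 15
r[4] = max(3+15, 12+12, 13+3, 15+0) = 24
r[5] = max(3+24, 12+15, 13+12, 15+3, 24+0) = 27
r[6] = max(3+27, 12+24, 13+15, 15+12, 24+3, 21+0) = 36
r[7] = max(3+36, 12+27, 13+24, …, 21+3, 40+0) = 40
r[8] = max(3+40, 12+36, 13+27, …, 40+3, 32+0) = 48
r[9] = max(3+48, 12+40, 13+36, …, 32+3, 22+0) = 52
Maximum revenue is €52.
Now minimize piece count subject to staying optimal: for each k, pieces[k] = 1 + min over i with p[i]+r[k−i]=r[k] of pieces[k−i].
pieces[6] = 3
pieces[7] = 1
pieces[8] = 4
pieces[9] = 2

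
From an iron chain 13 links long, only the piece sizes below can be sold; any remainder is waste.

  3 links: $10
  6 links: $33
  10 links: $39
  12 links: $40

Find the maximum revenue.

Build f[k] bottom-up: f[k] = max over allowed piece i of (p[i] + f[k−i]).
f[1] = 0
f[2] = 0
f[3] = 10
f[4] = 10
f[5] = 10
f[6] = 33
f[7] = 33
f[8] = 33
f[9] = 43  (first piece 3, then f[6]=33)
f[10] = 43
f[11] = 43
f[12] = 66  (first piece 6, then f[6]=33)
f[13] = 66
One optimal cutting: pieces 6 + 6 with 1 link of scrap → $66.

66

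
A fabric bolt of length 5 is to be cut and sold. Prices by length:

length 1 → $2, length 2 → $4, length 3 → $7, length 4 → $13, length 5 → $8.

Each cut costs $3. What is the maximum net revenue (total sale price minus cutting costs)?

12

Let r[k] be the best obtainable value from length k. For each k, try every first piece i and keep the best of price[i] + r[k−i] minus the 3 cut fee when i<k.
r[1] = 2
r[2] = max(2+2-3, 4+0) = 4
r[3] = max(2+4-3, 4+2-3, 7+0) = 7
r[4] = max(2+7-3, 4+4-3, 7+2-3, 13+0) = 13
r[5] = max(2+13-3, 4+7-3, 7+4-3, 13+2-3, 8+0) = 12
One optimal plan: pieces 4 + 1 (1 cut) → $15 − $3 = $12.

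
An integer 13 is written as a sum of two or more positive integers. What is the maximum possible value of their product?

Fill prod[k] for k=2..13: at each k try every first piece i and multiply by the better of (k−i) uncut or prod[k−i].
Small cases: prod[2]=1, prod[3]=2, prod[4]=4, prod[5]=6, prod[6]=9, prod[7]=12.
prod[8] = 2·max(6,9) = 2·9 = 18
prod[9] = 3·max(6,9) = 3·9 = 27
prod[10] = 2·max(8,18) = 2·18 = 36
prod[11] = 2·max(9,27) = 2·27 = 54
prod[12] = 3·max(9,27) = 3·27 = 81
prod[13] = 2·max(11,54) = 2·54 = 108
One optimal split: 3 + 3 + 3 + 2 + 2; product 3·3·3·2·2 = 108.

108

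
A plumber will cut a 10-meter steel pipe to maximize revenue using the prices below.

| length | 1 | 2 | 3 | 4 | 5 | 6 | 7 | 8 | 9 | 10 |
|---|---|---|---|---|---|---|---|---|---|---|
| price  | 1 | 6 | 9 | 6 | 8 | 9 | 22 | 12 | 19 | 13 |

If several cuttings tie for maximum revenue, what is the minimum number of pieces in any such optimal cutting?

2

Build r[k] bottom-up: r[k] = max over allowed piece i of (p[i] + r[k−i]).
r[1] = 1
r[2] = max(1+1, 6+0) = 6
r[3] = max(1+6, 6+1, 9+0) = 9
r[4] = max(1+9, 6+6, 9+1, 6+0) = 12
r[5] = max(1+12, 6+9, 9+6, 6+1, 8+0) = 15
r[6] = max(1+15, 6+12, 9+9, 6+6, 8+1, 9+0) = 18
r[7] = max(1+18, 6+15, 9+12, …, 9+1, 22+0) = 22
r[8] = max(1+22, 6+18, 9+15, …, 22+1, 12+0) = 24
r[9] = max(1+24, 6+22, 9+18, …, 12+1, 19+0) = 28
r[10] = max(1+28, 6+24, 9+22, …, 19+1, 13+0) = 31
Maximum revenue is $31.
Now minimize piece count subject to staying optimal: for each k, pieces[k] = 1 + min over i with p[i]+r[k−i]=r[k] of pieces[k−i].
pieces[7] = 1
pieces[8] = 3
pieces[9] = 2
pieces[10] = 2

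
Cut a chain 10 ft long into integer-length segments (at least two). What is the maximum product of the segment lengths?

Define prod[k] = max over 1≤i<k of i · max(k−i, prod[k−i]); the inner max lets the remainder stay uncut if that's better.
prod[2] = 1*max(1,0) = 1*1 = 1
prod[3] = max(1*2, 2*1) = 2
prod[4] = max(1*3, 2*2, 3*1) = 4
prod[5] = max(1*4, 2*3, 3*2, 4*1) = 6
prod[6] = max(1*6, 2*4, 3*3, 4*2, 5*1) = 9
prod[7] = max(1*9, 2*6, 3*4, 4*3, 5*2, 6*1) = 12
prod[8] = max(1*12, 2*9, 3*6, …, 6*2, 7*1) = 18
prod[9] = max(1*18, 2*12, 3*9, …, 7*2, 8*1) = 27
prod[10] = max(1*27, 2*18, 3*12, …, 8*2, 9*1) = 36
One optimal split: 3 + 3 + 2 + 2; product 3*3*2*2 = 36.

36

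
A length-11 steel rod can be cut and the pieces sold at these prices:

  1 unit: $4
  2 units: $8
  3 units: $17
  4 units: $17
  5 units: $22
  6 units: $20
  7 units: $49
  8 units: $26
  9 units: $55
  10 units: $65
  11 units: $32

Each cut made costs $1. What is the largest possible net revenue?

Let net[k] be the best obtainable value from length k. For each k, try every first piece i and keep the best of price[i] + net[k−i] minus the 1 cut fee when i<k.
net[1] = 4
net[2] = 8
net[3] = 17
net[4] = 20  (first piece 1, then net[3]=17)
net[5] = 24  (first piece 2, then net[3]=17)
net[6] = 33  (first piece 3, then net[3]=17)
net[7] = 49
net[8] = 52  (first piece 1, then net[7]=49)
net[9] = 56  (first piece 2, then net[7]=49)
net[10] = 65  (first piece 3, then net[7]=49)
net[11] = 68  (first piece 1, then net[10]=65)
One optimal plan: pieces 7 + 3 + 1 (2 cuts) → $70 − $2 = $68.

68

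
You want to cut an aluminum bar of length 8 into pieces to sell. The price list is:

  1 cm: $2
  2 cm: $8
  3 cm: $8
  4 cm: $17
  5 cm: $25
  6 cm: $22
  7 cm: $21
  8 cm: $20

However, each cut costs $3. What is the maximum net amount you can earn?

31

Consider every possible first cut. r[k] is the best of p[i]+r[k−i] over all sellable i≤k, charging 3 whenever i<k.
r[1] = 2
r[2] = 8
r[3] = 8
r[4] = 17
r[5] = 25
r[6] = 24  (first piece 1, then r[5]=25)
r[7] = 30  (first piece 2, then r[5]=25)
r[8] = 31  (first piece 4, then r[4]=17)
One optimal plan: pieces 4 + 4 (1 cut) → $34 − $3 = $31.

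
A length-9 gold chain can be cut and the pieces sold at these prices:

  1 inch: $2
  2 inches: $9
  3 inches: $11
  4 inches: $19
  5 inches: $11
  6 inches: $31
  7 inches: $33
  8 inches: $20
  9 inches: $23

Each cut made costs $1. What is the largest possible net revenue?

Let v[k] be the best obtainable value from length k. For each k, try every first piece i and keep the best of price[i] + v[k−i] minus the 1 cut fee when i<k.
v[1] = 2
v[2] = max(2+2-1, 9+0) = 9
v[3] = max(2+9-1, 9+2-1, 11+0) = 11
v[4] = max(2+11-1, 9+9-1, 11+2-1, 19+0) = 19
v[5] = max(2+19-1, 9+11-1, 11+9-1, 19+2-1, 11+0) = 20
v[6] = max(2+20-1, 9+19-1, 11+11-1, 19+9-1, 11+2-1, 31+0) = 31
v[7] = max(2+31-1, 9+20-1, 11+19-1, …, 31+2-1, 33+0) = 33
v[8] = max(2+33-1, 9+31-1, 11+20-1, …, 33+2-1, 20+0) = 39
v[9] = max(2+39-1, 9+33-1, 11+31-1, …, 20+2-1, 23+0) = 41
One optimal plan: pieces 7 + 2 (1 cut) → $42 − $1 = $41.

41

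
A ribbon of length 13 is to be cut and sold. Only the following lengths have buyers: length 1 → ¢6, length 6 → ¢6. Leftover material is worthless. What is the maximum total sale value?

Build f[k] bottom-up: f[k] = max over allowed piece i of (p[i] + f[k−i]).
f[1] = 6
f[2] = 12  (first piece 1, then f[1]=6)
f[3] = 18  (first piece 1, then f[2]=12)
f[4] = 24  (first piece 1, then f[3]=18)
f[5] = 30  (first piece 1, then f[4]=24)
f[6] = 36  (first piece 1, then f[5]=30)
f[7] = 42  (first piece 1, then f[6]=36)
f[8] = 48  (first piece 1, then f[7]=42)
f[9] = 54  (first piece 1, then f[8]=48)
f[10] = 60  (first piece 1, then f[9]=54)
f[11] = 66  (first piece 1, then f[10]=60)
f[12] = 72  (first piece 1, then f[11]=66)
f[13] = 78  (first piece 1, then f[12]=72)
One optimal cutting: 1 + 1 + 1 + 1 + 1 + 1 + 1 + 1 + 1 + 1 + 1 + 1 + 1 → ¢78.

78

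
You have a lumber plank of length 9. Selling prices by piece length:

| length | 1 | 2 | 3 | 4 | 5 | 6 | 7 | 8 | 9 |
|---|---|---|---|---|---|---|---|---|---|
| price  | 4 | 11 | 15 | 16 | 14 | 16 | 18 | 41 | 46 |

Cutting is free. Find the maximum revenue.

48

Let R[k] be the best obtainable value from length k. For each k, try every first piece i and keep the best of price[i] + R[k−i].
R[1] = 4
R[2] = max(4+4, 11+0) = 11
R[3] = max(4+11, 11+4, 15+0) = 15
R[4] = max(4+15, 11+11, 15+4, 16+0) = 22
R[5] = max(4+22, 11+15, 15+11, 16+4, 14+0) = 26
R[6] = max(4+26, 11+22, 15+15, 16+11, 14+4, 16+0) = 33
R[7] = max(4+33, 11+26, 15+22, …, 16+4, 18+0) = 37
R[8] = max(4+37, 11+33, 15+26, …, 18+4, 41+0) = 44
R[9] = max(4+44, 11+37, 15+33, …, 41+4, 46+0) = 48
One optimal cutting: 2 + 2 + 2 + 2 + 1 → $11 + $11 + $11 + $11 + $4 = $48.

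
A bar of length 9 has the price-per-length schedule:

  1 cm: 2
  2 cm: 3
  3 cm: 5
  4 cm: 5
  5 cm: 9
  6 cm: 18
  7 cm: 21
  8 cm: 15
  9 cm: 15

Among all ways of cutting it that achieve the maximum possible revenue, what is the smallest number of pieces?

Build r[k] bottom-up: r[k] = max over allowed piece i of (p[i] + r[k−i]).
r[1] = 2
r[2] = max(2+2, 3+0) = 4
r[3] = max(2+4, 3+2, 5+0) = 6
r[4] = max(2+6, 3+4, 5+2, 5+0) = 8
r[5] = max(2+8, 3+6, 5+4, 5+2, 9+0) = 10
r[6] = max(2+10, 3+8, 5+6, 5+4, 9+2, 18+0) = 18
r[7] = max(2+18, 3+10, 5+8, …, 18+2, 21+0) = 21
r[8] = max(2+21, 3+18, 5+10, …, 21+2, 15+0) = 23
r[9] = max(2+23, 3+21, 5+18, …, 15+2, 15+0) = 25
Maximum revenue is 25.
Now minimize piece count subject to staying optimal: for each k, pieces[k] = 1 + min over i with p[i]+r[k−i]=r[k] of pieces[k−i].
pieces[6] = 1
pieces[7] = 1
pieces[8] = 2
pieces[9] = 3

3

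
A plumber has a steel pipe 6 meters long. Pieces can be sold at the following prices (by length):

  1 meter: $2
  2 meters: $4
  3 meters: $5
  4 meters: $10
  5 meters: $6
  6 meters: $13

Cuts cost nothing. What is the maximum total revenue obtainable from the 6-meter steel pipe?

14

Let r[k] be the best obtainable value from length k. For each k, try every first piece i and keep the best of price[i] + r[k−i].
r[1] = 2
r[2] = max(2+2, 4+0) = 4
r[3] = max(2+4, 4+2, 5+0) = 6
r[4] = max(2+6, 4+4, 5+2, 10+0) = 10
r[5] = max(2+10, 4+6, 5+4, 10+2, 6+0) = 12
r[6] = max(2+12, 4+10, 5+6, 10+4, 6+2, 13+0) = 14
One optimal cutting: 4 + 1 + 1 → $10 + $2 + $2 = $14.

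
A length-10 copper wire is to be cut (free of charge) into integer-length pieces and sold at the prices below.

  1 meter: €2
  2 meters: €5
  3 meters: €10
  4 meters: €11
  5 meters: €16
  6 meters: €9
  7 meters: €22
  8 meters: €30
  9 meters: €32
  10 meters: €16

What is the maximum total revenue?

35

Consider every possible first cut. v[k] is the best of p[i]+v[k−i] over all sellable i≤k.
v[1] = 2
v[2] = max(2+2, 5+0) = 5
v[3] = max(2+5, 5+2, 10+0) = 10
v[4] = max(2+10, 5+5, 10+2, 11+0) = 12
v[5] = max(2+12, 5+10, 10+5, 11+2, 16+0) = 16
v[6] = max(2+16, 5+12, 10+10, 11+5, 16+2, 9+0) = 20
v[7] = max(2+20, 5+16, 10+12, …, 9+2, 22+0) = 22
v[8] = max(2+22, 5+20, 10+16, …, 22+2, 30+0) = 30
v[9] = max(2+30, 5+22, 10+20, …, 30+2, 32+0) = 32
v[10] = max(2+32, 5+30, 10+22, …, 32+2, 16+0) = 35
One optimal cutting: 8 + 2 → €30 + €5 = €35.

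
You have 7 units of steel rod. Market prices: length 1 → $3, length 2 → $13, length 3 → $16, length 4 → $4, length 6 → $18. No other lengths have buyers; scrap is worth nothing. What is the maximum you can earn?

42

Consider every possible first cut. f[k] is the best of p[i]+f[k−i] over all sellable i≤k.
f[1] = 3
f[2] = 13
f[3] = 16  (first piece 1, then f[2]=13)
f[4] = 26  (first piece 2, then f[2]=13)
f[5] = 29  (first piece 1, then f[4]=26)
f[6] = 39  (first piece 2, then f[4]=26)
f[7] = 42  (first piece 1, then f[6]=39)
One optimal cutting: 2 + 2 + 2 + 1 → $42.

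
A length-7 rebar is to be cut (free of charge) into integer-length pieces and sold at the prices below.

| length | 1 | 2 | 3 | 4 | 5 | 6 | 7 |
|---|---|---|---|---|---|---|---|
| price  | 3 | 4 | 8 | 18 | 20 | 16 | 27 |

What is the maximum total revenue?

Let r[k] be the best obtainable value from length k. For each k, try every first piece i and keep the best of price[i] + r[k−i].
r[1] = 3
r[2] = max(3+3, 4+0) = 6
r[3] = max(3+6, 4+3, 8+0) = 9
r[4] = max(3+9, 4+6, 8+3, 18+0) = 18
r[5] = max(3+18, 4+9, 8+6, 18+3, 20+0) = 21
r[6] = max(3+21, 4+18, 8+9, 18+6, 20+3, 16+0) = 24
r[7] = max(3+24, 4+21, 8+18, …, 16+3, 27+0) = 27
One optimal cutting: 4 + 1 + 1 + 1 → ₹18 + ₹3 + ₹3 + ₹3 = ₹27.

27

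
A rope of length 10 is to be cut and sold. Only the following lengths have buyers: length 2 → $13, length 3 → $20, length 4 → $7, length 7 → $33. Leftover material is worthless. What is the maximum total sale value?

Consider every possible first cut. f[k] is the best of p[i]+f[k−i] over all sellable i≤k.
f[1] = 0
f[2] = 13
f[3] = max(13+0, 20+0) = 20
f[4] = max(13+13, 20+0, 7+0) = 26
f[5] = max(13+20, 20+13, 7+0) = 33
f[6] = max(13+26, 20+20, 7+13) = 40
f[7] = max(13+33, 20+26, 7+20, 33+0) = 46
f[8] = max(13+40, 20+33, 7+26, 33+0) = 53
f[9] = max(13+46, 20+40, 7+33, 33+13) = 60
f[10] = max(13+53, 20+46, 7+40, 33+20) = 66
One optimal cutting: 3 + 3 + 2 + 2 → $66.

66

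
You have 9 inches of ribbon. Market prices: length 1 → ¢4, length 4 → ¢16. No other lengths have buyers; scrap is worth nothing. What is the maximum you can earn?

Build r[k] bottom-up: r[k] = max over allowed piece i of (p[i] + r[k−i]).
r[1] = 4
r[2] = 8  (first piece 1, then r[1]=4)
r[3] = 12  (first piece 1, then r[2]=8)
r[4] = 16  (first piece 1, then r[3]=12)
r[5] = 20  (first piece 1, then r[4]=16)
r[6] = 24  (first piece 1, then r[5]=20)
r[7] = 28  (first piece 1, then r[6]=24)
r[8] = 32  (first piece 1, then r[7]=28)
r[9] = 36  (first piece 1, then r[8]=32)
One optimal cutting: 1 + 1 + 1 + 1 + 1 + 1 + 1 + 1 + 1 → ¢36.

36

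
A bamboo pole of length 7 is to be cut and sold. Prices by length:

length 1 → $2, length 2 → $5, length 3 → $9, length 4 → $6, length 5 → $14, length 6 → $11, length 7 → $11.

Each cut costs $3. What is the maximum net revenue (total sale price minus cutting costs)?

16

Build r[k] bottom-up: r[k] = max over allowed piece i of (p[i] + r[k−i]) − 3 per cut.
r[1] = 2
r[2] = max(2+2-3, 5+0) = 5
r[3] = max(2+5-3, 5+2-3, 9+0) = 9
r[4] = max(2+9-3, 5+5-3, 9+2-3, 6+0) = 8
r[5] = max(2+8-3, 5+9-3, 9+5-3, 6+2-3, 14+0) = 14
r[6] = max(2+14-3, 5+8-3, 9+9-3, 6+5-3, 14+2-3, 11+0) = 15
r[7] = max(2+15-3, 5+14-3, 9+8-3, …, 11+2-3, 11+0) = 16
One optimal plan: pieces 5 + 2 (1 cut) → $19 − $3 = $16.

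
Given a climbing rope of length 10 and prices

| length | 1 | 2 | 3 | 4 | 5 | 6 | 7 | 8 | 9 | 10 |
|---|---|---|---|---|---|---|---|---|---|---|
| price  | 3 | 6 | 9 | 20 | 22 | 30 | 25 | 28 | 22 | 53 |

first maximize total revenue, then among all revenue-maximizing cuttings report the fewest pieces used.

Consider every possible first cut. r[k] is the best of p[i]+r[k−i] over all sellable i≤k.
r[1] = 3
r[2] = max(3+3, 6+0) = 6
r[3] = max(3+6, 6+3, 9+0) = 9
r[4] = max(3+9, 6+6, 9+3, 20+0) = 20
r[5] = max(3+20, 6+9, 9+6, 20+3, 22+0) = 23
r[6] = max(3+23, 6+20, 9+9, 20+6, 22+3, 30+0) = 30
r[7] = max(3+30, 6+23, 9+20, …, 30+3, 25+0) = 33
r[8] = max(3+33, 6+30, 9+23, …, 25+3, 28+0) = 40
r[9] = max(3+40, 6+33, 9+30, …, 28+3, 22+0) = 43
r[10] = max(3+43, 6+40, 9+33, …, 22+3, 53+0) = 53
Maximum revenue is €53.
Now minimize piece count subject to staying optimal: for each k, pieces[k] = 1 + min over i with p[i]+r[k−i]=r[k] of pieces[k−i].
pieces[7] = 2
pieces[8] = 2
pieces[9] = 3
pieces[10] = 1

1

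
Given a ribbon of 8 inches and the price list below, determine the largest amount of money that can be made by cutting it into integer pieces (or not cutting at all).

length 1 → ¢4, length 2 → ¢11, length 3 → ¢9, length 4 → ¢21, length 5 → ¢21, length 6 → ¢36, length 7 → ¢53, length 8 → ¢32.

57

Build r[k] bottom-up: r[k] = max over allowed piece i of (p[i] + r[k−i]).
r[1] = 4
r[2] = 11
r[3] = 15  (first piece 1, then r[2]=11)
r[4] = 22  (first piece 2, then r[2]=11)
r[5] = 26  (first piece 1, then r[4]=22)
r[6] = 36
r[7] = 53
r[8] = 57  (first piece 1, then r[7]=53)
One optimal cutting: 7 + 1 → ¢53 + ¢4 = ¢57.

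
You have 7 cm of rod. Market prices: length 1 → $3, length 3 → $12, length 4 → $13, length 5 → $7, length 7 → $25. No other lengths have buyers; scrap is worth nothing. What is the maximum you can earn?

27

Build f[k] bottom-up: f[k] = max over allowed piece i of (p[i] + f[k−i]).
f[1] = 3
f[2] = 6  (first piece 1, then f[1]=3)
f[3] = 12
f[4] = 15  (first piece 1, then f[3]=12)
f[5] = 18  (first piece 1, then f[4]=15)
f[6] = 24  (first piece 3, then f[3]=12)
f[7] = 27  (first piece 1, then f[6]=24)
One optimal cutting: 3 + 3 + 1 → $27.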